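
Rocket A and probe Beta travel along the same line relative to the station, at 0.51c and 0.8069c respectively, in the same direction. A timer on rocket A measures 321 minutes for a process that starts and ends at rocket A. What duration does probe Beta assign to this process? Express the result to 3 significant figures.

The velocity of rocket A relative to probe Beta is (0.51 − 0.8069)c / (1 − 0.51×0.8069) = −0.50452c; relative speed 0.50452c.
At |u| = 0.50452c, γ = (1 − 0.25454)^(−1/2) = 1.1582.
Rocket A's interval is proper; time dilation gives Δt_B = γΔτ = 1.1582 × 321 minutes = 372 minutes.

372 minutes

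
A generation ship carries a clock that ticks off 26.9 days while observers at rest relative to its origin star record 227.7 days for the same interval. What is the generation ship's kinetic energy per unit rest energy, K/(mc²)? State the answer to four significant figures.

7.465

From Δt = γΔτ: γ = 227.7/26.9 = 8.46468.
Since K = (γ−1)mc², K/(mc²) = 8.46468 − 1 = 7.465.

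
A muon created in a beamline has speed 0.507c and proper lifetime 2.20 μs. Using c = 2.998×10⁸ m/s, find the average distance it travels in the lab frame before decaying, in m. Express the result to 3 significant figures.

Lorentz factor: γ = (1 − 0.257049)^(−1/2) = 1.1602.
Lab-frame lifetime: Δt = γτ = 1.1602 × 2.20 μs = 2.5524 μs.
Distance: d = vΔt = 0.507 × 2.998×10⁸ m/s × 2.5524×10^-6 s = 388 m.

388 m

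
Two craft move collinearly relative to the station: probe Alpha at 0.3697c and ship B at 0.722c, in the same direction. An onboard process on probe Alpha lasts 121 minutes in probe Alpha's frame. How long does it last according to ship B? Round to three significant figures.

Speed of probe Alpha in ship B's frame: u = (v_A − v_B)/(1 − v_A v_B/c²) = (0.3697 − 0.722)/(1 − 0.3697×0.722) = −0.3523/0.7330766 = −0.48058; |u| = 0.48058c.
At |u| = 0.48058c, γ = (1 − 0.230957)^(−1/2) = 1.1403.
The clock on probe Alpha records proper time, so ship B measures Δt = γΔτ = 1.1403 × 121 = 138 minutes.

138 minutes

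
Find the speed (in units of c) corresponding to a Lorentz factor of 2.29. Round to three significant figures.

0.900c

β = √(1 − 1/γ²) = √(1 − 1/5.2441) = √0.80931 = 0.900.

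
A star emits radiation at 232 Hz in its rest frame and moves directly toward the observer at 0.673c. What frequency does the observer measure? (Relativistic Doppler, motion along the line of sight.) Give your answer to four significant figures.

524.8 Hz

Relativistic Doppler (source moving toward): f_obs = f_src · √((1+β)/(1−β)).
With β = 0.673: factor = √(1.673/0.327) = 2.2619.
f_obs = 232 × 2.2619 = 524.8 Hz.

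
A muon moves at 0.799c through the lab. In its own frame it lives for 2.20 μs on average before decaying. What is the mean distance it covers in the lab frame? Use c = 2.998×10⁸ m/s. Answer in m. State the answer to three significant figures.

876 m

γ = 1/√(1 − β²) = 1/√(1 − 0.638401) = 1/√0.361599 = 1/0.601331 = 1.663.
Lab-frame lifetime: Δt = γτ = 1.663 × 2.20 μs = 3.6586 μs.
Distance: d = vΔt = 0.799 × 2.998×10⁸ m/s × 3.6586×10^-6 s = 876 m.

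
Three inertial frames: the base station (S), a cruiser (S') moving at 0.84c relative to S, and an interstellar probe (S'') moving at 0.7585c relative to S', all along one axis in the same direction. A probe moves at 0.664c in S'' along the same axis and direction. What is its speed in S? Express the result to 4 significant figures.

0.9952c

Apply u = (u'+v)/(1+u'v) twice. Probe in the cruiser frame: (0.664+0.7585)/(1+0.664·0.7585) = 1.4225/1.503644 = 0.94604c.
That velocity, transformed to the rest frame of the base station: (0.94604+0.84)/(1+0.94604·0.84) = 1.78604/1.7946736 = 0.99519c.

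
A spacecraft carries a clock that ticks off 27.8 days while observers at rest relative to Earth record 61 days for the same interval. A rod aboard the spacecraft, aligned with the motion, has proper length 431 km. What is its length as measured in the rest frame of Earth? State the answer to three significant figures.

196 km

γ = Δt/Δτ = 61/27.8 = 2.19424.
The rod contracts by the same γ: 431 km / 2.19424 = 196 km.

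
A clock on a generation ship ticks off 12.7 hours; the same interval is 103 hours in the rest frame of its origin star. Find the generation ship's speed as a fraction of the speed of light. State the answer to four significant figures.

γ = Δt/Δτ = 103/12.7 = 8.1102.
β = √(1 − 1/γ²) = √(1 − 0.0152033) = √0.9847967 = 0.9924.

0.9924c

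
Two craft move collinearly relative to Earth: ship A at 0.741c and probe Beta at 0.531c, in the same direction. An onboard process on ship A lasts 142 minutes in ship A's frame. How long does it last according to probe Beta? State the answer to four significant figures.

151.4 minutes

Transform ship A's velocity into probe Beta's frame: (0.741 − 0.531)/(1 − 0.741·0.531) = 0.21/0.606529, so the relative speed is 0.34623c.
At |u| = 0.34623c, γ = (1 − 0.119875)^(−1/2) = 1.0659.
The clock on ship A records proper time, so probe Beta measures Δt = γΔτ = 1.0659 × 142 = 151.4 minutes.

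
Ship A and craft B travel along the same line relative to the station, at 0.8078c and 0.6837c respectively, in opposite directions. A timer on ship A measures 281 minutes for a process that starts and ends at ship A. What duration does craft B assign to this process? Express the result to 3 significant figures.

The velocity of ship A relative to craft B is (0.8078 + 0.6837)c / (1 + 0.8078×0.6837) = 0.96084c; relative speed 0.96084c.
At |u| = 0.96084c, γ = (1 − 0.923214)^(−1/2) = 3.6088.
The clock on ship A records proper time, so craft B measures Δt = γΔτ = 3.6088 × 281 = 1010 minutes.

1010 minutes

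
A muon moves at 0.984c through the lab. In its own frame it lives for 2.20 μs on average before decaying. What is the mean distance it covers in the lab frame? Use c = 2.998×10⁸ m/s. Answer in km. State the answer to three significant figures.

Lorentz factor: γ = (1 − 0.968256)^(−1/2) = 5.6127.
Lab-frame lifetime: Δt = γτ = 5.6127 × 2.20 μs = 12.348 μs.
Distance: d = vΔt = 0.984 × 2.998×10⁸ m/s × 1.2348×10^-5 s = 3640 m = 3.64 km.

3.64 km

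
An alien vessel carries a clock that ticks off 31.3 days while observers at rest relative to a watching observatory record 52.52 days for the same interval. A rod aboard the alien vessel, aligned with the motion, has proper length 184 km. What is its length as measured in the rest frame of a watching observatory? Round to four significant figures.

109.7 km

From Δt = γΔτ: γ = 52.52/31.3 = 1.67796.
The rod contracts by the same γ: 184 km / 1.67796 = 109.7 km.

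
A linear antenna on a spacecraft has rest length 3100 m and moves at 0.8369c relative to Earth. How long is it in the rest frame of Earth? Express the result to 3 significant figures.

1700 m

β² = 0.70040161, so γ = 1/√0.29959839 = 1.827.
Along the direction of motion the measured length is L₀/γ = 3100/1.827 = 1700 m.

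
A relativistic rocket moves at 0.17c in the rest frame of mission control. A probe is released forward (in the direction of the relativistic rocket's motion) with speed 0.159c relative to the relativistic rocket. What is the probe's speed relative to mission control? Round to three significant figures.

0.320c

Relativistic velocity addition: u = (u' + v)/(1 + u'v/c²), with u' = 0.159c and v = 0.17c.
Numerator: 0.159 + 0.17 = 0.329. Denominator: 1 + (0.159)(0.17) = 1.02703.
u = 0.329/1.02703 = 0.32034, so the speed is 0.320c.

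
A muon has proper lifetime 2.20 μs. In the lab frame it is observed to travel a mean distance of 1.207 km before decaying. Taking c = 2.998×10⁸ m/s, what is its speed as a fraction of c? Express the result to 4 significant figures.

Let x = d/(cτ) = 1207 m / (2.998×10⁸ m/s × 2.200×10^-6 s) = 1.83. Since d = βγcτ, x = βγ = β/√(1−β²).
Solving: β² = x²/(1+x²) = 3.3489/4.3489 = 0.770057, so β = 0.8775.

0.8775c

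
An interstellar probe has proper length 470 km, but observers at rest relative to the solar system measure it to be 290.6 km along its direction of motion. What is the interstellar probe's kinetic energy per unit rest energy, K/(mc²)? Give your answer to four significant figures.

γ = L₀/L = 470/290.6 = 1.61734.
Since K = (γ−1)mc², K/(mc²) = 1.61734 − 1 = 0.6173.

0.6173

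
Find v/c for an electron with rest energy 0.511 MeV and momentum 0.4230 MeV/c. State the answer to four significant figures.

βγ = pc/(mc²) = 0.4230/0.511 = 0.82779.
Since γ² = 1 + (βγ)² = 1.685236, γ = √1.685236 = 1.29817, and β = (βγ)/γ = 0.82779/1.29817 = 0.6377.

0.6377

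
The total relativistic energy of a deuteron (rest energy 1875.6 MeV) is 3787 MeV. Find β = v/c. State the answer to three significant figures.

0.869

γ = E/(mc²) = 3787/1875.6 = 2.0191.
β = √(1 − 1/γ²) = √(1 − 0.245293) = √0.754707 = 0.869.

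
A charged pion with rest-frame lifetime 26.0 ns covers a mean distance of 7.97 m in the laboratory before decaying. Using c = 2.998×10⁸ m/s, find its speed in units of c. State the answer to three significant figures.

d = βγcτ ⇒ βγ = d/(cτ) = 7.970 m / (7.7948 m) = 1.0225.
β = (βγ)/√(1+(βγ)²) = 1.0225/√2.04551 = 0.715.

0.715c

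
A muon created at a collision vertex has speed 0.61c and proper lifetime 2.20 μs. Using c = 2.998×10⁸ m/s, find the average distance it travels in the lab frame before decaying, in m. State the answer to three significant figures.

β² = 0.3721, so γ = 1/√0.6279 = 1.262.
Lab-frame lifetime: Δt = γτ = 1.262 × 2.20 μs = 2.7764 μs.
Distance: d = vΔt = 0.61 × 2.998×10⁸ m/s × 2.7764×10^-6 s = 508 m.

508 m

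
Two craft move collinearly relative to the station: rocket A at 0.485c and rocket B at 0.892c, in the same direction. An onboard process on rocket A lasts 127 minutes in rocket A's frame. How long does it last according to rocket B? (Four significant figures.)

182.3 minutes

The velocity of rocket A relative to rocket B is (0.485 − 0.892)c / (1 − 0.485×0.892) = −0.71733c; relative speed 0.71733c.
γ for this relative speed: γ = 1/√(1 − 0.514562) = 1.4353.
The clock on rocket A records proper time, so rocket B measures Δt = γΔτ = 1.4353 × 127 = 182.3 minutes.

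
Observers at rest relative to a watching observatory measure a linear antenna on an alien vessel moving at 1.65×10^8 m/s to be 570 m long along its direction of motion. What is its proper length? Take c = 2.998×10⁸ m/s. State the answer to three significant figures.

β = v/c = (1.65×10^8 m/s)/(2.998×10⁸ m/s) = 0.550367.
β² = 0.3029038, so γ = 1/√0.6970962 = 1.1977.
Proper length: L₀ = γ·L = 1.1977 × 570 = 683 m.

683 m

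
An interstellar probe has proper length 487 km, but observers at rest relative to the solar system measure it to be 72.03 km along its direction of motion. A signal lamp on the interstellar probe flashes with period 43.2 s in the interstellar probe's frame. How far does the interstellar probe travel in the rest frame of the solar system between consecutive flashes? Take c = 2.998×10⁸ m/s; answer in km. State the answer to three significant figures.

γ = L₀/L = 487/72.03 = 6.76107.
β = √(1 − 1/γ²) = 0.989. Lab-frame period = γτ = 6.76107×43.2 s = 292.08 s. Distance = βc × γτ = 0.989 × 2.998×10⁸ m/s × 292.08 s = 8.6602×10^10 m = 8.66×10^7 km.

8.66×10^7 km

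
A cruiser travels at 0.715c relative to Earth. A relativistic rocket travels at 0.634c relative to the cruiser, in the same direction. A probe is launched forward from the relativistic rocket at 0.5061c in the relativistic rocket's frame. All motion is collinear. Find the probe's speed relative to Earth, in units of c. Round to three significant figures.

Apply u = (u'+v)/(1+u'v) twice. Probe in the cruiser frame: (0.5061+0.634)/(1+0.5061·0.634) = 1.1401/1.3208674 = 0.86314c.
That velocity, transformed to the rest frame of Earth: (0.86314+0.715)/(1+0.86314·0.715) = 1.57814/1.6171451 = 0.97588c.

0.976c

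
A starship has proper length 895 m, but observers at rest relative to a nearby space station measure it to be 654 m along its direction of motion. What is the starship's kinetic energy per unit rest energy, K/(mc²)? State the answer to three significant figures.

0.369

From L = L₀/γ: γ = 895/654 = 1.3685.
K/(mc²) = γ − 1 = 1.3685 − 1 = 0.369.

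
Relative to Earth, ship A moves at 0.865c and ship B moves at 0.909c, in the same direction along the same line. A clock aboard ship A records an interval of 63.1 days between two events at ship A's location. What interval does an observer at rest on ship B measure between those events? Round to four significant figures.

Speed of ship A in ship B's frame: u = (v_A − v_B)/(1 − v_A v_B/c²) = (0.865 − 0.909)/(1 − 0.865×0.909) = −0.044/0.213715 = −0.20588; |u| = 0.20588c.
At |u| = 0.20588c, γ = (1 − 0.0423866)^(−1/2) = 1.0219.
Ship A's interval is proper; time dilation gives Δt_B = γΔτ = 1.0219 × 63.1 days = 64.48 days.

64.48 days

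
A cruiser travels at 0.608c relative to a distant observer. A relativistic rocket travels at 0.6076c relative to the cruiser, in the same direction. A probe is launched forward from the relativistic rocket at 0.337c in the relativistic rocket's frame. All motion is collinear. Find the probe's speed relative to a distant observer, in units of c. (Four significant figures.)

First combine the probe and relativistic rocket (S''→S'): u₁ = (0.337 + 0.6076)/(1 + 0.337×0.6076) = 0.9446/1.2047612 = 0.78406.
Then combine with the cruiser (S'→S): u = (0.78406 + 0.608)/(1 + 0.78406×0.608) = 1.39206/1.47670848 = 0.94268.

0.9427c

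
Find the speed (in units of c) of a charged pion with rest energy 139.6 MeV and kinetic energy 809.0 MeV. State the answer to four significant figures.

0.9891c

γ = 1 + K/(mc²) = 1 + 809.0/139.6 = 6.7951.
β = √(1 − 1/γ²) = √(1 − 0.0216575) = √0.9783425 = 0.9891.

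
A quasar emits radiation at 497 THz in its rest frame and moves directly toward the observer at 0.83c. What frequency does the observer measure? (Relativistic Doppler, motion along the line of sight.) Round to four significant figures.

1631 THz

Relativistic Doppler (source moving toward): f_obs = f_src · √((1+β)/(1−β)).
With β = 0.83: factor = √(1.83/0.17) = 3.281.
f_obs = 497 × 3.281 = 1631 THz.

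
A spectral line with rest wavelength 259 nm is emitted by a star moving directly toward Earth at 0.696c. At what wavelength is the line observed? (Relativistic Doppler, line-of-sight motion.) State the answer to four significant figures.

Relativistic Doppler for wavelength: λ_obs = λ_src · √((1−β)/(1+β)).
With β = 0.696: factor = √(0.304/1.696) = 0.42337.
λ_obs = 259 × 0.42337 = 109.7 nm.

109.7 nm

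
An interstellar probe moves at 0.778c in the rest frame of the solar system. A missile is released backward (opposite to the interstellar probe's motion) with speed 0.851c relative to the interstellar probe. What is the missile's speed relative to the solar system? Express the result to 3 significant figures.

In units of c, u = (u' + v)/(1 + u'v) with u' = −0.851 and v = 0.778.
Numerator: −0.851 + 0.778 = −0.073. Denominator: 1 + (−0.851)(0.778) = 0.337922.
u = −0.073/0.337922 = −0.21603, so the speed is 0.216c.

0.216c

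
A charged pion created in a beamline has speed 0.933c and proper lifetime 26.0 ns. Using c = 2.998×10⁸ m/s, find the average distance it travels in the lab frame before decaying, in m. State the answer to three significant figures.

β² = 0.870489, so γ = 1/√0.129511 = 2.7787.
Lab-frame lifetime: Δt = γτ = 2.7787 × 26.0 ns = 72.246 ns.
Distance: d = vΔt = 0.933 × 2.998×10⁸ m/s × 7.2246×10^-8 s = 20.2 m.

20.2 m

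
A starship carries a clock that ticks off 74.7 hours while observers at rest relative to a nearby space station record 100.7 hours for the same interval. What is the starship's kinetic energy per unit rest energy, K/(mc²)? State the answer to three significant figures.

γ = Δt/Δτ = 100.7/74.7 = 1.34806.
Since K = (γ−1)mc², K/(mc²) = 1.34806 − 1 = 0.348.

0.348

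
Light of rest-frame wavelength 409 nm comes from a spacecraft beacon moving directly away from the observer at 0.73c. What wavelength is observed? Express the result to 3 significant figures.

Relativistic Doppler for wavelength: λ_obs = λ_src · √((1+β)/(1−β)).
With β = 0.73: factor = √(1.73/0.27) = 2.5313.
λ_obs = 409 × 2.5313 = 1040 nm.

1040 nm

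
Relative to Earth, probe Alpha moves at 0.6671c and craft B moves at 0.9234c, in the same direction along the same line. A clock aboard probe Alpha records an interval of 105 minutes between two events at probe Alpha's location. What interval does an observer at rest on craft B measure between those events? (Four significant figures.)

141.0 minutes

Transform probe Alpha's velocity into craft B's frame: (0.6671 − 0.9234)/(1 − 0.6671·0.9234) = −0.2563/0.38399986, so the relative speed is 0.66745c.
At |u| = 0.66745c, γ = (1 − 0.44549)^(−1/2) = 1.3429.
Probe Alpha's interval is proper; time dilation gives Δt_B = γΔτ = 1.3429 × 105 minutes = 141.0 minutes.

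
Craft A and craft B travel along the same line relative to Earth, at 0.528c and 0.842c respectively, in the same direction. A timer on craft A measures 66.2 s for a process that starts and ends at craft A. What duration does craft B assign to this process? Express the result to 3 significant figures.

Transform craft A's velocity into craft B's frame: (0.528 − 0.842)/(1 − 0.528·0.842) = −0.314/0.555424, so the relative speed is 0.56533c.
At |u| = 0.56533c, γ = (1 − 0.319598)^(−1/2) = 1.2123.
Craft A's interval is proper; time dilation gives Δt_B = γΔτ = 1.2123 × 66.2 s = 80.3 s.

80.3 s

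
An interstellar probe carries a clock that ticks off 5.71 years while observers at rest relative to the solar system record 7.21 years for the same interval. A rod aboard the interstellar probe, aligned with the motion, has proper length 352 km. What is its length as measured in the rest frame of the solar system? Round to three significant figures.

The time-dilation ratio gives γ = 7.21/5.71 = 1.2627.
L = L₀/γ = 352/1.2627 = 279 km.

279 km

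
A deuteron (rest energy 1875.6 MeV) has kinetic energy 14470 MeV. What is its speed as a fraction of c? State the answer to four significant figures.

K = (γ−1)mc², so γ = 1 + 14470/1875.6 = 8.7149.
Then v/c = √(1 − γ⁻²) = √(1 − 0.0131666) = √0.9868334 = 0.9934.

0.9934c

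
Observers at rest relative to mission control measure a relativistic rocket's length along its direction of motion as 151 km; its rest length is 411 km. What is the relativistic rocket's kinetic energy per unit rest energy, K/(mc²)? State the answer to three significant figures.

Length contraction gives γ = L₀/L = 411/151 = 2.72185.
K/(mc²) = γ − 1 = 2.72185 − 1 = 1.72.

1.72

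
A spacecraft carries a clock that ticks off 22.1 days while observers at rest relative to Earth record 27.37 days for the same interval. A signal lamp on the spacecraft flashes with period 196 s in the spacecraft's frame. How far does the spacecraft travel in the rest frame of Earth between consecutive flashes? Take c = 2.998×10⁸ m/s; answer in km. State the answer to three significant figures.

4.29×10^7 km

The time-dilation ratio gives γ = 27.37/22.1 = 1.23846.
β = √(1 − 1/γ²) = 0.58993. Lab-frame period = γτ = 1.23846×196 s = 242.74 s. Distance = βc × γτ = 0.58993 × 2.998×10⁸ m/s × 242.74 s = 4.2931×10^10 m = 4.29×10^7 km.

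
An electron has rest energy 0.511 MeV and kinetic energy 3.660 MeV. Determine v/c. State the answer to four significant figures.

K = (γ−1)mc², so γ = 1 + 3.660/0.511 = 8.1624.
Then v/c = √(1 − γ⁻²) = √(1 − 0.0150094) = √0.9849906 = 0.9925.

0.9925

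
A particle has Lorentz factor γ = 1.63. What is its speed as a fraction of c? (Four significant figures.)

0.7897c

β = √(1 − 1/γ²) = √(1 − 1/2.6569) = √0.623622 = 0.7897.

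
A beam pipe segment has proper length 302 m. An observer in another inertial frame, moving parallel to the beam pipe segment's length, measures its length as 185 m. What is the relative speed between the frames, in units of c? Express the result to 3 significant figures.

0.790c

Length contraction gives γ = L₀/L = 302/185 = 1.6324.
β = √(1 − 1/γ²) = √0.624727 = 0.790.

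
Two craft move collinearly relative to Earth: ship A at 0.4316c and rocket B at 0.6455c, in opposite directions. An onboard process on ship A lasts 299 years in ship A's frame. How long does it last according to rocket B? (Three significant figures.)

555 years

Transform ship A's velocity into rocket B's frame: (0.4316 + 0.6455)/(1 + 0.4316·0.6455) = 1.0771/1.2785978, so the relative speed is 0.84241c.
γ for this relative speed: γ = 1/√(1 − 0.709655) = 1.8558.
The clock on ship A records proper time, so rocket B measures Δt = γΔτ = 1.8558 × 299 = 555 years.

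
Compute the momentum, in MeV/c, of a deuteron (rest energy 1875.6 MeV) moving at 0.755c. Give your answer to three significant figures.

With β = 0.755, γ = 1/√(1 − 0.755²) = 1/√0.429975 = 1.525.
Momentum: p = γβ·mc = 1.525 × 0.755 × 1875.6 MeV/c = 2160 MeV/c.

2160 MeV/c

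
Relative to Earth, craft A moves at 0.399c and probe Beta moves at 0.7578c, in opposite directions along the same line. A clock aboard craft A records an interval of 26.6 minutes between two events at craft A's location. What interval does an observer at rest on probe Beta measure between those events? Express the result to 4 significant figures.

57.90 minutes

Speed of craft A in probe Beta's frame: u = (v_A + v_B)/(1 + v_A v_B/c²) = (0.399 + 0.7578)/(1 + 0.399×0.7578) = 1.1568/1.3023622 = 0.88823; |u| = 0.88823c.
At |u| = 0.88823c, γ = (1 − 0.788953)^(−1/2) = 2.1768.
Craft A's interval is proper; time dilation gives Δt_B = γΔτ = 2.1768 × 26.6 minutes = 57.90 minutes.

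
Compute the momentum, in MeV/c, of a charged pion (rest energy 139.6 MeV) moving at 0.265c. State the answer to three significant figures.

38.4 MeV/c

With β = 0.265, γ = 1/√(1 − 0.265²) = 1/√0.929775 = 1.0371.
Momentum: p = γβ·mc = 1.0371 × 0.265 × 139.6 MeV/c = 38.4 MeV/c.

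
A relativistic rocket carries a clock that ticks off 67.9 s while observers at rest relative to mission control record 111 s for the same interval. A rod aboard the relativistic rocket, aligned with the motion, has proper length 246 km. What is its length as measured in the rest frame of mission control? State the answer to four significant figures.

150.5 km

γ = Δt/Δτ = 111/67.9 = 1.63476.
L = L₀/γ = 246/1.63476 = 150.5 km.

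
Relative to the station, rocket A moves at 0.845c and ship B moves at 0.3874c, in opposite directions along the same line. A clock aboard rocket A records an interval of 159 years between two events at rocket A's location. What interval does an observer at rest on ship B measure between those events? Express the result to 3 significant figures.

428 years

Speed of rocket A in ship B's frame: u = (v_A + v_B)/(1 + v_A v_B/c²) = (0.845 + 0.3874)/(1 + 0.845×0.3874) = 1.2324/1.327353 = 0.92846; |u| = 0.92846c.
At |u| = 0.92846c, γ = (1 − 0.862038)^(−1/2) = 2.6923.
Rocket A's interval is proper; time dilation gives Δt_B = γΔτ = 2.6923 × 159 years = 428 years.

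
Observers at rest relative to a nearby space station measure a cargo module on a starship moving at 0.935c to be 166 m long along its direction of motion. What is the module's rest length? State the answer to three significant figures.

With β = 0.935, γ = 1/√(1 − 0.935²) = 1/√0.125775 = 2.8197.
Proper length: L₀ = γ·L = 2.8197 × 166 = 468 m.

468 m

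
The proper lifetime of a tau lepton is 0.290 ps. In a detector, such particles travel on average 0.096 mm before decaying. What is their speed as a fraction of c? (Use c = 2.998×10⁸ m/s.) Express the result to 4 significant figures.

0.7412c

Let x = d/(cτ) = 9.600×10^-5 m / (2.998×10⁸ m/s × 2.900×10^-13 s) = 1.1042. Since d = βγcτ, x = βγ = β/√(1−β²).
Solving: β² = x²/(1+x²) = 1.21926/2.21926 = 0.549399, so β = 0.7412.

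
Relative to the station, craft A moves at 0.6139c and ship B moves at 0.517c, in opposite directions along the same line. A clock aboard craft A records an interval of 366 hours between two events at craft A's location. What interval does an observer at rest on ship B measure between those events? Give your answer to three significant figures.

714 hours

Speed of craft A in ship B's frame: u = (v_A + v_B)/(1 + v_A v_B/c²) = (0.6139 + 0.517)/(1 + 0.6139×0.517) = 1.1309/1.3173863 = 0.85844; |u| = 0.85844c.
γ for this relative speed: γ = 1/√(1 − 0.736919) = 1.9496.
The clock on craft A records proper time, so ship B measures Δt = γΔτ = 1.9496 × 366 = 714 hours.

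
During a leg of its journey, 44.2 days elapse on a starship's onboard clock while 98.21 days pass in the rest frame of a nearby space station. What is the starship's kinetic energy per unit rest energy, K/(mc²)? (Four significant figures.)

1.222

The time-dilation ratio gives γ = 98.21/44.2 = 2.22195.
K/(mc²) = γ − 1 = 2.22195 − 1 = 1.222.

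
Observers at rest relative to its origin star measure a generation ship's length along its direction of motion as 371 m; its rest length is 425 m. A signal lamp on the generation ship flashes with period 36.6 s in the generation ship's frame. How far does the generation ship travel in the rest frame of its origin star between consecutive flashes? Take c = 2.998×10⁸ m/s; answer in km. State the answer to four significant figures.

6.132×10^6 km

γ = L₀/L = 425/371 = 1.14555.
β = √(1 − 1/γ²) = 0.48782. Lab-frame period = γτ = 1.14555×36.6 s = 41.927 s. Distance = βc × γτ = 0.48782 × 2.998×10⁸ m/s × 41.927 s = 6.1318×10^9 m = 6.132×10^6 km.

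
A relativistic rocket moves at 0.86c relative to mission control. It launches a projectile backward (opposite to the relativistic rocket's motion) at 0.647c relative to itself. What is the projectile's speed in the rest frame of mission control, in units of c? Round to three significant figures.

0.480c

In units of c, u = (u' + v)/(1 + u'v) with u' = −0.647 and v = 0.86.
Numerator: −0.647 + 0.86 = 0.213. Denominator: 1 + (−0.647)(0.86) = 0.44358.
u = 0.213/0.44358 = 0.48018, so the speed is 0.480c.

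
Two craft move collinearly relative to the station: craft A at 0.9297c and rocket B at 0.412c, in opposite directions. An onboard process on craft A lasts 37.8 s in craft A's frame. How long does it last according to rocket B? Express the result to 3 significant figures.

156 s

The velocity of craft A relative to rocket B is (0.9297 + 0.412)c / (1 + 0.9297×0.412) = 0.97011c; relative speed 0.97011c.
At |u| = 0.97011c, γ = (1 − 0.941113)^(−1/2) = 4.1209.
The clock on craft A records proper time, so rocket B measures Δt = γΔτ = 4.1209 × 37.8 = 156 s.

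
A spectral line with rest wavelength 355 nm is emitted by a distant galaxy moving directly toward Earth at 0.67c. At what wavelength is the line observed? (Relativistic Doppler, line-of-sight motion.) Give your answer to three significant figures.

158 nm

Relativistic Doppler for wavelength: λ_obs = λ_src · √((1−β)/(1+β)).
With β = 0.67: factor = √(0.33/1.67) = 0.44453.
λ_obs = 355 × 0.44453 = 158 nm.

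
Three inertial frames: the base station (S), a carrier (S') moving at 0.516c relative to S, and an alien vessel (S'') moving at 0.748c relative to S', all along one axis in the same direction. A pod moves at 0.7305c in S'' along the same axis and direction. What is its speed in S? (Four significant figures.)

Compose velocities in two stages. Stage 1 (into S'): u₁ = (0.7305+0.748)/(1+0.7305×0.748) = 0.95608.
Stage 2 (into S): u = (0.95608+0.516)/(1+0.95608×0.516) = 0.98577, so the speed is 0.9858c.

0.9858c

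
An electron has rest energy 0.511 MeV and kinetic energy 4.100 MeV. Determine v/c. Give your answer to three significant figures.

0.994

K = (γ−1)mc², so γ = 1 + 4.100/0.511 = 9.0235.
Then v/c = √(1 − γ⁻²) = √(1 − 0.0122815) = √0.9877185 = 0.994.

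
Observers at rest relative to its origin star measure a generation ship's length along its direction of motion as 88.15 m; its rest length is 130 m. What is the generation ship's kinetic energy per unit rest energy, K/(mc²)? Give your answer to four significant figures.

0.4748

From L = L₀/γ: γ = 130/88.15 = 1.47476.
K/(mc²) = γ − 1 = 1.47476 − 1 = 0.4748.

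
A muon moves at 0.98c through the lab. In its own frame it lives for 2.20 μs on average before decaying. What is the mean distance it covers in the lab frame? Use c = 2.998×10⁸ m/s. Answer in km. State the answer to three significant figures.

3.25 km

With β = 0.98, γ = 1/√(1 − 0.98²) = 1/√0.0396 = 5.0252.
Lab-frame lifetime: Δt = γτ = 5.0252 × 2.20 μs = 11.055 μs.
Distance: d = vΔt = 0.98 × 2.998×10⁸ m/s × 1.1055×10^-5 s = 3250 m = 3.25 km.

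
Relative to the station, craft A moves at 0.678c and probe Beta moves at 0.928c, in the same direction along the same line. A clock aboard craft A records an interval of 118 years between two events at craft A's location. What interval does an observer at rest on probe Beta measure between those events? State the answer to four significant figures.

159.8 years

The velocity of craft A relative to probe Beta is (0.678 − 0.928)c / (1 − 0.678×0.928) = −0.67419c; relative speed 0.67419c.
γ for this relative speed: γ = 1/√(1 − 0.454532) = 1.354.
The clock on craft A records proper time, so probe Beta measures Δt = γΔτ = 1.354 × 118 = 159.8 years.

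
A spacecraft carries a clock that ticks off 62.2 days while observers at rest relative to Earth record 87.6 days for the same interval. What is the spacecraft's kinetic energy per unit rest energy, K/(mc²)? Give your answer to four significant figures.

0.4084

γ = Δt/Δτ = 87.6/62.2 = 1.40836.
K/(mc²) = γ − 1 = 1.40836 − 1 = 0.4084.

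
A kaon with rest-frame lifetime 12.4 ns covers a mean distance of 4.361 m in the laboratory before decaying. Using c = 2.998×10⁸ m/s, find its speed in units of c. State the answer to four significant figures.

d = βγcτ ⇒ βγ = d/(cτ) = 4.361 m / (3.71752 m) = 1.1731.
β = (βγ)/√(1+(βγ)²) = 1.1731/√2.37616 = 0.7610.

0.7610c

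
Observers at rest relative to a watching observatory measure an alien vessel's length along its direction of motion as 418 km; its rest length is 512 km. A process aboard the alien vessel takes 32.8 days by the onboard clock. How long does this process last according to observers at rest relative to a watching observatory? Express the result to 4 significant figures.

40.18 days

Length contraction gives γ = L₀/L = 512/418 = 1.22488.
The same γ dilates the second interval: 1.22488 × 32.8 days = 40.18 days.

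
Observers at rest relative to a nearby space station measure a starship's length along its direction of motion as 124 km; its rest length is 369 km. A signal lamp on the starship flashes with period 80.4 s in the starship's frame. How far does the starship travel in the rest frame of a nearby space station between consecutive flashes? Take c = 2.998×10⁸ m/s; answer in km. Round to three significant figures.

γ = L₀/L = 369/124 = 2.97581.
β = √(1 − 1/γ²) = 0.94185. Lab-frame period = γτ = 2.97581×80.4 s = 239.26 s. Distance = βc × γτ = 0.94185 × 2.998×10⁸ m/s × 239.26 s = 6.7559×10^10 m = 6.76×10^7 km.

6.76×10^7 km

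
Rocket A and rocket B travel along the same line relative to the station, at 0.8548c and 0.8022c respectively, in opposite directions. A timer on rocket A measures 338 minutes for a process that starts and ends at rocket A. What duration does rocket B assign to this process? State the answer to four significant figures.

The velocity of rocket A relative to rocket B is (0.8548 + 0.8022)c / (1 + 0.8548×0.8022) = 0.98296c; relative speed 0.98296c.
γ for this relative speed: γ = 1/√(1 − 0.96621) = 5.4401.
The clock on rocket A records proper time, so rocket B measures Δt = γΔτ = 5.4401 × 338 = 1839 minutes.

1839 minutes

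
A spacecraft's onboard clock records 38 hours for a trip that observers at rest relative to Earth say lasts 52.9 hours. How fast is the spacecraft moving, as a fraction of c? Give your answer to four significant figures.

0.6957c

γ = Δt/Δτ = 52.9/38 = 1.3921.
β = √(1 − 1/γ²) = √(1 − 0.516011) = √0.483989 = 0.6957.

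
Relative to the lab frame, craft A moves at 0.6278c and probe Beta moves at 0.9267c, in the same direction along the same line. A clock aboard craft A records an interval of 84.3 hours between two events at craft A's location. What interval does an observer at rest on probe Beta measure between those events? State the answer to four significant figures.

The velocity of craft A relative to probe Beta is (0.6278 − 0.9267)c / (1 − 0.6278×0.9267) = −0.7147c; relative speed 0.7147c.
At |u| = 0.7147c, γ = (1 − 0.510796)^(−1/2) = 1.4297.
Craft A's interval is proper; time dilation gives Δt_B = γΔτ = 1.4297 × 84.3 hours = 120.5 hours.

120.5 hours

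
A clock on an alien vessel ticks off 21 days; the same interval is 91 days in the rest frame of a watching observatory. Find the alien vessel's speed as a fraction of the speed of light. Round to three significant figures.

γ = Δt/Δτ = 91/21 = 4.3333.
β = √(1 − 1/γ²) = √(1 − 0.0532553) = √0.9467447 = 0.973.

0.973c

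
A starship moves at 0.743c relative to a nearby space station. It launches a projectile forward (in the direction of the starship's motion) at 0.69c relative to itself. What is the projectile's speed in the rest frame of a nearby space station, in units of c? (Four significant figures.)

In units of c, u = (u' + v)/(1 + u'v) with u' = 0.69 and v = 0.743.
Numerator: 0.69 + 0.743 = 1.433. Denominator: 1 + (0.69)(0.743) = 1.51267.
u = 1.433/1.51267 = 0.94733, so the speed is 0.9473c.

0.9473c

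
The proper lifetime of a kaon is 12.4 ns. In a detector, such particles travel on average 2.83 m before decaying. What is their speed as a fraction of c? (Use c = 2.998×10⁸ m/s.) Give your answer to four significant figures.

d = βγcτ ⇒ βγ = d/(cτ) = 2.830 m / (3.71752 m) = 0.76126.
β = (βγ)/√(1+(βγ)²) = 0.76126/√1.579517 = 0.6057.

0.6057c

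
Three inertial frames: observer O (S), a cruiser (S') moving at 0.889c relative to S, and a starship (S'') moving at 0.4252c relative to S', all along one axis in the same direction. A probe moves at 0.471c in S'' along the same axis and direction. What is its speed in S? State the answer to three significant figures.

First combine the probe and starship (S''→S'): u₁ = (0.471 + 0.4252)/(1 + 0.471×0.4252) = 0.8962/1.2002692 = 0.74667.
Then combine with the cruiser (S'→S): u = (0.74667 + 0.889)/(1 + 0.74667×0.889) = 1.63567/1.66378963 = 0.9831.

0.983c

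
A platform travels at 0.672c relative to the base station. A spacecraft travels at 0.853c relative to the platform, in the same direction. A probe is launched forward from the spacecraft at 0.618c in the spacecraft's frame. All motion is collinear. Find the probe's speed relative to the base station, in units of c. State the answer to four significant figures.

0.9927c

Compose velocities in two stages. Stage 1 (into S'): u₁ = (0.618+0.853)/(1+0.618×0.853) = 0.96323.
Stage 2 (into S): u = (0.96323+0.672)/(1+0.96323×0.672) = 0.99268, so the speed is 0.9927c.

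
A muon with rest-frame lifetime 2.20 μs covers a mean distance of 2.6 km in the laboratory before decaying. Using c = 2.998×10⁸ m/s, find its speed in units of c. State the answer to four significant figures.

0.9693c

d = βγcτ ⇒ βγ = d/(cτ) = 2600 m / (659.56 m) = 3.942.
β = (βγ)/√(1+(βγ)²) = 3.942/√16.5394 = 0.9693.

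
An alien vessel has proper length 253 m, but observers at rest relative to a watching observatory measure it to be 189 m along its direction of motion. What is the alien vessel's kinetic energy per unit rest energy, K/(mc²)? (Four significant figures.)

0.3386

γ = L₀/L = 253/189 = 1.33862.
K/(mc²) = γ − 1 = 1.33862 − 1 = 0.3386.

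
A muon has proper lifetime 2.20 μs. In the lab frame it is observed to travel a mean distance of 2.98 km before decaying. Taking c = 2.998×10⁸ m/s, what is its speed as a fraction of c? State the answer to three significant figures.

0.976c

Let x = d/(cτ) = 2980 m / (2.998×10⁸ m/s × 2.200×10^-6 s) = 4.5182. Since d = βγcτ, x = βγ = β/√(1−β²).
Solving: β² = x²/(1+x²) = 20.4141/21.4141 = 0.953302, so β = 0.976.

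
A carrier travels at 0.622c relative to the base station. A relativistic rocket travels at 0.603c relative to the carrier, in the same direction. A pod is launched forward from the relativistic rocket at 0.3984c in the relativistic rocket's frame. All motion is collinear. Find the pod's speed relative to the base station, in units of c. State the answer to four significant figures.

0.9515c

Apply u = (u'+v)/(1+u'v) twice. Pod in the carrier frame: (0.3984+0.603)/(1+0.3984·0.603) = 1.0014/1.2402352 = 0.80743c.
That velocity, transformed to the rest frame of the base station: (0.80743+0.622)/(1+0.80743·0.622) = 1.42943/1.50222146 = 0.95154c.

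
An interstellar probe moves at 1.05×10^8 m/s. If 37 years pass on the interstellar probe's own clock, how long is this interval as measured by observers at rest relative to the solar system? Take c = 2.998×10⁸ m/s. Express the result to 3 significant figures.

39.5 years

β = v/c = (1.05×10^8 m/s)/(2.998×10⁸ m/s) = 0.350233.
γ = 1/√(1 − β²) = 1/√(1 − 0.1226632) = 1/√0.8773368 = 1/0.936663 = 1.0676.
Time dilation: Δt = γ·Δτ = 1.0676 × 37 = 39.5 years.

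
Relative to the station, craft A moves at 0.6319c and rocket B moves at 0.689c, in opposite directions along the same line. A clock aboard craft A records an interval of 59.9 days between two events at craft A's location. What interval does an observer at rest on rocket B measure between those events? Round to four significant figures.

153.1 days

The velocity of craft A relative to rocket B is (0.6319 + 0.689)c / (1 + 0.6319×0.689) = 0.92024c; relative speed 0.92024c.
γ for this relative speed: γ = 1/√(1 − 0.846842) = 2.5552.
The clock on craft A records proper time, so rocket B measures Δt = γΔτ = 2.5552 × 59.9 = 153.1 days.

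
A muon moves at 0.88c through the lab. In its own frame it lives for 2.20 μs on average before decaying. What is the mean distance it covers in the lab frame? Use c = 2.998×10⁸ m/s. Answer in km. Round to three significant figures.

1.22 km

With β = 0.88, γ = 1/√(1 − 0.88²) = 1/√0.2256 = 2.1054.
Lab-frame lifetime: Δt = γτ = 2.1054 × 2.20 μs = 4.6319 μs.
Distance: d = vΔt = 0.88 × 2.998×10⁸ m/s × 4.6319×10^-6 s = 1220 m = 1.22 km.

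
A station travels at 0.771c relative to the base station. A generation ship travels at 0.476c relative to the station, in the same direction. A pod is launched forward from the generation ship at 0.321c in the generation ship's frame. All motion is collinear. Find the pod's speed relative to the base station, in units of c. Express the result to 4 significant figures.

Compose velocities in two stages. Stage 1 (into S'): u₁ = (0.321+0.476)/(1+0.321×0.476) = 0.69136.
Stage 2 (into S): u = (0.69136+0.771)/(1+0.69136×0.771) = 0.9539, so the speed is 0.9539c.

0.9539c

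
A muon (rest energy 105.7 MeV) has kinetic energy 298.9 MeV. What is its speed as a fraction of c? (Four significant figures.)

K = (γ−1)mc², so γ = 1 + 298.9/105.7 = 3.8278.
Then v/c = √(1 − γ⁻²) = √(1 − 0.0682498) = √0.9317502 = 0.9653.

0.9653c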